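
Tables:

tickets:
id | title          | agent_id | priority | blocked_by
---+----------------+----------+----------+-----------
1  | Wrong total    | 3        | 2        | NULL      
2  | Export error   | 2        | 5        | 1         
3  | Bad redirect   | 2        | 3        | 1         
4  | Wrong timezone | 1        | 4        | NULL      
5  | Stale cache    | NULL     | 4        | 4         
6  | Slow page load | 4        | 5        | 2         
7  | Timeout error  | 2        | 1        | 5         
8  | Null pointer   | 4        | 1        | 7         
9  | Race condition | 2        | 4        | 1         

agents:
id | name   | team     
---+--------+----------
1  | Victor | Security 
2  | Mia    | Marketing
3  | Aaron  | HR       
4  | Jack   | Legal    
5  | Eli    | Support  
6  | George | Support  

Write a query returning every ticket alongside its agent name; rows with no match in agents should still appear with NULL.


LEFT JOIN keeps every row from tickets (the left table); where agent_id has no match in agents, the agent columns become NULL. Walk through each ticket:
  - ticket 1 (Wrong total): agent_id=3 -> matches Aaron
  - ticket 2 (Export error): agent_id=2 -> matches Mia
  - ticket 3 (Bad redirect): agent_id=2 -> matches Mia
  - ticket 4 (Wrong timezone): agent_id=1 -> matches Victor
  - ticket 5 (Stale cache): agent_id=NULL, no match -> kept with NULL
  - ticket 6 (Slow page load): agent_id=4 -> matches Jack
  - ticket 7 (Timeout error): agent_id=2 -> matches Mia
  - ticket 8 (Null pointer): agent_id=4 -> matches Jack
  - ticket 9 (Race condition): agent_id=2 -> matches Mia
All 9 rows appear; 1 has NULL agent.

SQL:
SELECT a.title, b.name AS agent
FROM tickets a
LEFT JOIN agents b ON a.agent_id = b.id

Result:
title          | agent 
---------------+-------
Wrong total    | Aaron 
Export error   | Mia   
Bad redirect   | Mia   
Wrong timezone | Victor
Stale cache    | NULL  
Slow page load | Jack  
Timeout error  | Mia   
Null pointer   | Jack  
Race condition | Mia   


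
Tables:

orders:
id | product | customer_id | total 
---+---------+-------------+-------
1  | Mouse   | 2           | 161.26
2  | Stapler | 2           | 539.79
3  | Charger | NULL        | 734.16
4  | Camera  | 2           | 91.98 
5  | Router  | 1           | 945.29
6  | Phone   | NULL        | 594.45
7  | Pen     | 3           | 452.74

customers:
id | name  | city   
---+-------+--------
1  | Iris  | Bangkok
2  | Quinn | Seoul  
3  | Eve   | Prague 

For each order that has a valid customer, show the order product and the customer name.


INNER JOIN keeps only orders rows whose customer_id matches an id in customers. Walk through each order:
  - order 1 (Mouse): customer_id=2 -> matches Quinn
  - order 2 (Stapler): customer_id=2 -> matches Quinn
  - order 3 (Charger): customer_id=NULL, no match -> dropped
  - order 4 (Camera): customer_id=2 -> matches Quinn
  - order 5 (Router): customer_id=1 -> matches Iris
  - order 6 (Phone): customer_id=NULL, no match -> dropped
  - order 7 (Pen): customer_id=3 -> matches Eve
So 2 of 7 rows are dropped.

SQL:
SELECT a.product, b.name AS customer
FROM orders a
INNER JOIN customers b ON a.customer_id = b.id

Result:
product | customer
--------+---------
Mouse   | Quinn   
Stapler | Quinn   
Camera  | Quinn   
Router  | Iris    
Pen     | Eve     


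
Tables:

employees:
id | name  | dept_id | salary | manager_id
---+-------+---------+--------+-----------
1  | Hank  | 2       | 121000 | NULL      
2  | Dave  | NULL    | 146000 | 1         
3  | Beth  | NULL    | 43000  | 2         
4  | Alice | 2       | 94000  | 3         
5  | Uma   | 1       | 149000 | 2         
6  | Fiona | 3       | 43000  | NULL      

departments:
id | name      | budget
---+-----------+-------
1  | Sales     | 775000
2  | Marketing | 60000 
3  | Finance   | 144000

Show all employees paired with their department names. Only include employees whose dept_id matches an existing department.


INNER JOIN keeps only employees rows whose dept_id matches an id in departments. Walk through each employee:
  - employee 1 (Hank): dept_id=2 -> matches Marketing
  - employee 2 (Dave): dept_id=NULL, no match -> dropped
  - employee 3 (Beth): dept_id=NULL, no match -> dropped
  - employee 4 (Alice): dept_id=2 -> matches Marketing
  - employee 5 (Uma): dept_id=1 -> matches Sales
  - employee 6 (Fiona): dept_id=3 -> matches Finance
So 2 of 6 rows are dropped.

SQL:
SELECT a.name, b.name AS department
FROM employees a
INNER JOIN departments b ON a.dept_id = b.id

Result:
name  | department
------+-----------
Hank  | Marketing 
Alice | Marketing 
Uma   | Sales     
Fiona | Finance   


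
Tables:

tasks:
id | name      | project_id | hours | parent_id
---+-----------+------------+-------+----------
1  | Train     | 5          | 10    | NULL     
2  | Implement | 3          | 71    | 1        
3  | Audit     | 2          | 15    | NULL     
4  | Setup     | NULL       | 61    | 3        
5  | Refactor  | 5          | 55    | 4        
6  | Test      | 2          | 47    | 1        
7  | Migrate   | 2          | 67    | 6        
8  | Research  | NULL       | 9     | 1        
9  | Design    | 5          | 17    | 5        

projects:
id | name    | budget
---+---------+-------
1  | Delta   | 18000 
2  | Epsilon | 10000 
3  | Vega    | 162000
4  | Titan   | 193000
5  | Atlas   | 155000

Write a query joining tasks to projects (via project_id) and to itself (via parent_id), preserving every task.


Two LEFT JOINs from the same base table tasks: one to projects via project_id, one to tasks itself via parent_id. Both are LEFT so every task is preserved.
Match against projects:
  - task 1 (Train): project_id=5 -> matches Atlas
  - task 2 (Implement): project_id=3 -> matches Vega
  - task 3 (Audit): project_id=2 -> matches Epsilon
  - task 4 (Setup): project_id=NULL, no match -> kept with NULL
  - task 5 (Refactor): project_id=5 -> matches Atlas
  - task 6 (Test): project_id=2 -> matches Epsilon
  - task 7 (Migrate): project_id=2 -> matches Epsilon
  - task 8 (Research): project_id=NULL, no match -> kept with NULL
  - task 9 (Design): project_id=5 -> matches Atlas
Match against tasks (self):
  - task 1 (Train): parent_id=NULL -> NULL
  - task 2 (Implement): parent_id=1 -> Train
  - task 3 (Audit): parent_id=NULL -> NULL
  - task 4 (Setup): parent_id=3 -> Audit
  - task 5 (Refactor): parent_id=4 -> Setup
  - task 6 (Test): parent_id=1 -> Train
  - task 7 (Migrate): parent_id=6 -> Test
  - task 8 (Research): parent_id=1 -> Train
  - task 9 (Design): parent_id=5 -> Refactor

SQL:
SELECT a.name, b.name AS project, c.name AS parent
FROM tasks a
LEFT JOIN projects b ON a.project_id = b.id
LEFT JOIN tasks c ON a.parent_id = c.id

Result:
name      | project | parent  
----------+---------+---------
Train     | Atlas   | NULL    
Implement | Vega    | Train   
Audit     | Epsilon | NULL    
Setup     | NULL    | Audit   
Refactor  | Atlas   | Setup   
Test      | Epsilon | Train   
Migrate   | Epsilon | Test    
Research  | NULL    | Train   
Design    | Atlas   | Refactor


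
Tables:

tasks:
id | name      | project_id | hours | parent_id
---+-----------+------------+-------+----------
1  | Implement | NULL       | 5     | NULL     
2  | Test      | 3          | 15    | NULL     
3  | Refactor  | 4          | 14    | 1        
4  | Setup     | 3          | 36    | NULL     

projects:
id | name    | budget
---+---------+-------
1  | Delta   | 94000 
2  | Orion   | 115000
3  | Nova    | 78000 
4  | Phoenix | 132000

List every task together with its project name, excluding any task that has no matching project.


INNER JOIN keeps only tasks rows whose project_id matches an id in projects. Walk through each task:
  - task 1 (Implement): project_id=NULL, no match -> dropped
  - task 2 (Test): project_id=3 -> matches Nova
  - task 3 (Refactor): project_id=4 -> matches Phoenix
  - task 4 (Setup): project_id=3 -> matches Nova
So 1 of 4 rows is dropped.

SQL:
SELECT a.name, b.name AS project
FROM tasks a
INNER JOIN projects b ON a.project_id = b.id

Result:
name     | project
---------+--------
Test     | Nova   
Refactor | Phoenix
Setup    | Nova   


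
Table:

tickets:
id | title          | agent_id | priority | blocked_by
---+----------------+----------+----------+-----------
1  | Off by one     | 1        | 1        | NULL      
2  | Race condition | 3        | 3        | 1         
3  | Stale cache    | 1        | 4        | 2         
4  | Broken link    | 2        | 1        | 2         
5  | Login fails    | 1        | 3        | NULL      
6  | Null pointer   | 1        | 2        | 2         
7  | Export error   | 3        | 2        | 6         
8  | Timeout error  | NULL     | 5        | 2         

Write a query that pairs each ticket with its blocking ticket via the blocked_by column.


This is a self-join: tickets is joined to a second copy of itself, matching each row's blocked_by to another row's id. Use LEFT JOIN so rows with blocked_by=NULL are kept.
  - ticket 1 (Off by one): blocked_by=NULL -> NULL
  - ticket 2 (Race condition): blocked_by=1 -> Off by one
  - ticket 3 (Stale cache): blocked_by=2 -> Race condition
  - ticket 4 (Broken link): blocked_by=2 -> Race condition
  - ticket 5 (Login fails): blocked_by=NULL -> NULL
  - ticket 6 (Null pointer): blocked_by=2 -> Race condition
  - ticket 7 (Export error): blocked_by=6 -> Null pointer
  - ticket 8 (Timeout error): blocked_by=2 -> Race condition

SQL:
SELECT a.title AS item, b.title AS blocked_by
FROM tickets a
LEFT JOIN tickets b ON a.blocked_by = b.id

Result:
item           | blocked_by    
---------------+---------------
Off by one     | NULL          
Race condition | Off by one    
Stale cache    | Race condition
Broken link    | Race condition
Login fails    | NULL          
Null pointer   | Race condition
Export error   | Null pointer  
Timeout error  | Race condition


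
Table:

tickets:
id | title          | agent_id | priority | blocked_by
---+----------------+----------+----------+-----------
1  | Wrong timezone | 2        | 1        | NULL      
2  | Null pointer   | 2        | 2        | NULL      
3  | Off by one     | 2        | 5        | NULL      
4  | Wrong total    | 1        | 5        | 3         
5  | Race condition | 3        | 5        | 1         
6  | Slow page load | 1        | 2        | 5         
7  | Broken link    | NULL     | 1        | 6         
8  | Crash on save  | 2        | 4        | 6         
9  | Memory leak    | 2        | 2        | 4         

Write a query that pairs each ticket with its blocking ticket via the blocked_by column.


This is a self-join: tickets is joined to a second copy of itself, matching each row's blocked_by to another row's id. Use LEFT JOIN so rows with blocked_by=NULL are kept.
  - ticket 1 (Wrong timezone): blocked_by=NULL -> NULL
  - ticket 2 (Null pointer): blocked_by=NULL -> NULL
  - ticket 3 (Off by one): blocked_by=NULL -> NULL
  - ticket 4 (Wrong total): blocked_by=3 -> Off by one
  - ticket 5 (Race condition): blocked_by=1 -> Wrong timezone
  - ticket 6 (Slow page load): blocked_by=5 -> Race condition
  - ticket 7 (Broken link): blocked_by=6 -> Slow page load
  - ticket 8 (Crash on save): blocked_by=6 -> Slow page load
  - ticket 9 (Memory leak): blocked_by=4 -> Wrong total

SQL:
SELECT a.title AS item, b.title AS blocked_by
FROM tickets a
LEFT JOIN tickets b ON a.blocked_by = b.id

Result:
item           | blocked_by    
---------------+---------------
Wrong timezone | NULL          
Null pointer   | NULL          
Off by one     | NULL          
Wrong total    | Off by one    
Race condition | Wrong timezone
Slow page load | Race condition
Broken link    | Slow page load
Crash on save  | Slow page load
Memory leak    | Wrong total   


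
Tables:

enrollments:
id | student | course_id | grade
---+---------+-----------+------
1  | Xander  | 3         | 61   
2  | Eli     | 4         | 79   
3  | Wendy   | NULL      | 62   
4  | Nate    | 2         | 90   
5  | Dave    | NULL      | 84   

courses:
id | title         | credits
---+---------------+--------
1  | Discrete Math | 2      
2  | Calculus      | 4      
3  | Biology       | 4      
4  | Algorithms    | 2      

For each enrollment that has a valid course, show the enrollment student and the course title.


INNER JOIN keeps only enrollments rows whose course_id matches an id in courses. Walk through each enrollment:
  - enrollment 1 (Xander): course_id=3 -> matches Biology
  - enrollment 2 (Eli): course_id=4 -> matches Algorithms
  - enrollment 3 (Wendy): course_id=NULL, no match -> dropped
  - enrollment 4 (Nate): course_id=2 -> matches Calculus
  - enrollment 5 (Dave): course_id=NULL, no match -> dropped
So 2 of 5 rows are dropped.

SQL:
SELECT a.student, b.title AS course
FROM enrollments a
INNER JOIN courses b ON a.course_id = b.id

Result:
student | course    
--------+-----------
Xander  | Biology   
Eli     | Algorithms
Nate    | Calculus  


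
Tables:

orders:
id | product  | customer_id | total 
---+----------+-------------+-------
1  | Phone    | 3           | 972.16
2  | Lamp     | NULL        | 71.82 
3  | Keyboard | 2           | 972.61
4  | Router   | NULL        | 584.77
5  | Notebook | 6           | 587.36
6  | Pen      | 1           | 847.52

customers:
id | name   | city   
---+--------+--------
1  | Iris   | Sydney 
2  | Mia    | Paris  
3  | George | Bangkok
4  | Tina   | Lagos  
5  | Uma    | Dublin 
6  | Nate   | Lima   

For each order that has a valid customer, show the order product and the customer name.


INNER JOIN keeps only orders rows whose customer_id matches an id in customers. Walk through each order:
  - order 1 (Phone): customer_id=3 -> matches George
  - order 2 (Lamp): customer_id=NULL, no match -> dropped
  - order 3 (Keyboard): customer_id=2 -> matches Mia
  - order 4 (Router): customer_id=NULL, no match -> dropped
  - order 5 (Notebook): customer_id=6 -> matches Nate
  - order 6 (Pen): customer_id=1 -> matches Iris
So 2 of 6 rows are dropped.

SQL:
SELECT a.product, b.name AS customer
FROM orders a
INNER JOIN customers b ON a.customer_id = b.id

Result:
product  | customer
---------+---------
Phone    | George  
Keyboard | Mia     
Notebook | Nate    
Pen      | Iris    


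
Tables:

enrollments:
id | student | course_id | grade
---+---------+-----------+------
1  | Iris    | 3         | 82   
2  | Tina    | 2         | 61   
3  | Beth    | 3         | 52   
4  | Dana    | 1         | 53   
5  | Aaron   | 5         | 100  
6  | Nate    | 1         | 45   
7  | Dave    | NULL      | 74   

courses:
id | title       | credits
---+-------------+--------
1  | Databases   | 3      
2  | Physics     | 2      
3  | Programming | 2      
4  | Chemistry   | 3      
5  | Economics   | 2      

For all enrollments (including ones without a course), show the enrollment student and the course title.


LEFT JOIN keeps every row from enrollments (the left table); where course_id has no match in courses, the course columns become NULL. Walk through each enrollment:
  - enrollment 1 (Iris): course_id=3 -> matches Programming
  - enrollment 2 (Tina): course_id=2 -> matches Physics
  - enrollment 3 (Beth): course_id=3 -> matches Programming
  - enrollment 4 (Dana): course_id=1 -> matches Databases
  - enrollment 5 (Aaron): course_id=5 -> matches Economics
  - enrollment 6 (Nate): course_id=1 -> matches Databases
  - enrollment 7 (Dave): course_id=NULL, no match -> kept with NULL
All 7 rows appear; 1 has NULL course.

SQL:
SELECT a.student, b.title AS course
FROM enrollments a
LEFT JOIN courses b ON a.course_id = b.id

Result:
student | course     
--------+------------
Iris    | Programming
Tina    | Physics    
Beth    | Programming
Dana    | Databases  
Aaron   | Economics  
Nate    | Databases  
Dave    | NULL       


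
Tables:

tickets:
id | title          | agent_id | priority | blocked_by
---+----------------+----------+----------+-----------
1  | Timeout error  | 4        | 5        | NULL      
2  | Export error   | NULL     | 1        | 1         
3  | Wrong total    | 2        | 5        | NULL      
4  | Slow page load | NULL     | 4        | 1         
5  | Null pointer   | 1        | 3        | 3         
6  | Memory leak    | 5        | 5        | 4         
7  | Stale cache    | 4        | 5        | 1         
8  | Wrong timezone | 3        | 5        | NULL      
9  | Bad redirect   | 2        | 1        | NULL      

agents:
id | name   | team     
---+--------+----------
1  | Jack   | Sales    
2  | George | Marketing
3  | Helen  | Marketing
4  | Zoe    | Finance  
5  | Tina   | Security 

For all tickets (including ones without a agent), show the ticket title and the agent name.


LEFT JOIN keeps every row from tickets (the left table); where agent_id has no match in agents, the agent columns become NULL. Walk through each ticket:
  - ticket 1 (Timeout error): agent_id=4 -> matches Zoe
  - ticket 2 (Export error): agent_id=NULL, no match -> kept with NULL
  - ticket 3 (Wrong total): agent_id=2 -> matches George
  - ticket 4 (Slow page load): agent_id=NULL, no match -> kept with NULL
  - ticket 5 (Null pointer): agent_id=1 -> matches Jack
  - ticket 6 (Memory leak): agent_id=5 -> matches Tina
  - ticket 7 (Stale cache): agent_id=4 -> matches Zoe
  - ticket 8 (Wrong timezone): agent_id=3 -> matches Helen
  - ticket 9 (Bad redirect): agent_id=2 -> matches George
All 9 rows appear; 2 have NULL agent.

SQL:
SELECT a.title, b.name AS agent
FROM tickets a
LEFT JOIN agents b ON a.agent_id = b.id

Result:
title          | agent 
---------------+-------
Timeout error  | Zoe   
Export error   | NULL  
Wrong total    | George
Slow page load | NULL  
Null pointer   | Jack  
Memory leak    | Tina  
Stale cache    | Zoe   
Wrong timezone | Helen 
Bad redirect   | George


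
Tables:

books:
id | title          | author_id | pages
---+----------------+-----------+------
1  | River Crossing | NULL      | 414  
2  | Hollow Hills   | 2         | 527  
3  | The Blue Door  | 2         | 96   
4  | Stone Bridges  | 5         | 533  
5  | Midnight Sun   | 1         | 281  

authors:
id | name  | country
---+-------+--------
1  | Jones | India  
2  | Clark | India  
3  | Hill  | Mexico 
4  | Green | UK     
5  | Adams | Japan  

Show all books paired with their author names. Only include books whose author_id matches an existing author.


INNER JOIN keeps only books rows whose author_id matches an id in authors. Walk through each book:
  - book 1 (River Crossing): author_id=NULL, no match -> dropped
  - book 2 (Hollow Hills): author_id=2 -> matches Clark
  - book 3 (The Blue Door): author_id=2 -> matches Clark
  - book 4 (Stone Bridges): author_id=5 -> matches Adams
  - book 5 (Midnight Sun): author_id=1 -> matches Jones
So 1 of 5 rows is dropped.

SQL:
SELECT a.title, b.name AS author
FROM books a
INNER JOIN authors b ON a.author_id = b.id

Result:
title         | author
--------------+-------
Hollow Hills  | Clark 
The Blue Door | Clark 
Stone Bridges | Adams 
Midnight Sun  | Jones 


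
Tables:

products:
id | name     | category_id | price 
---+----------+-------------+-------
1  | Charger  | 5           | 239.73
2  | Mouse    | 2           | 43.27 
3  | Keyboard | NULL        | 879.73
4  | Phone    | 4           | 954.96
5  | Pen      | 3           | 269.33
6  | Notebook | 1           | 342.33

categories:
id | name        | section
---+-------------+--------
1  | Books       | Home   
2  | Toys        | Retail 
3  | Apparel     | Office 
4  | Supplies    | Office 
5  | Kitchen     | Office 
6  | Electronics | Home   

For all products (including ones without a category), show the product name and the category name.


LEFT JOIN keeps every row from products (the left table); where category_id has no match in categories, the category columns become NULL. Walk through each product:
  - product 1 (Charger): category_id=5 -> matches Kitchen
  - product 2 (Mouse): category_id=2 -> matches Toys
  - product 3 (Keyboard): category_id=NULL, no match -> kept with NULL
  - product 4 (Phone): category_id=4 -> matches Supplies
  - product 5 (Pen): category_id=3 -> matches Apparel
  - product 6 (Notebook): category_id=1 -> matches Books
All 6 rows appear; 1 has NULL category.

SQL:
SELECT a.name, b.name AS category
FROM products a
LEFT JOIN categories b ON a.category_id = b.id

Result:
name     | category
---------+---------
Charger  | Kitchen 
Mouse    | Toys    
Keyboard | NULL    
Phone    | Supplies
Pen      | Apparel 
Notebook | Books   


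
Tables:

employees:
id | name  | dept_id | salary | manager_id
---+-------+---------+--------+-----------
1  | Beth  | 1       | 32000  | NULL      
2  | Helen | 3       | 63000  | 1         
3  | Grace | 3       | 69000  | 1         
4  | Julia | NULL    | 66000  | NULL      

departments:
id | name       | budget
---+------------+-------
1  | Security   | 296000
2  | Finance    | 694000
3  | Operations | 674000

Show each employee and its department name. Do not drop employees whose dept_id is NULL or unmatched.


LEFT JOIN keeps every row from employees (the left table); where dept_id has no match in departments, the department columns become NULL. Walk through each employee:
  - employee 1 (Beth): dept_id=1 -> matches Security
  - employee 2 (Helen): dept_id=3 -> matches Operations
  - employee 3 (Grace): dept_id=3 -> matches Operations
  - employee 4 (Julia): dept_id=NULL, no match -> kept with NULL
All 4 rows appear; 1 has NULL department.

SQL:
SELECT a.name, b.name AS department
FROM employees a
LEFT JOIN departments b ON a.dept_id = b.id

Result:
name  | department
------+-----------
Beth  | Security  
Helen | Operations
Grace | Operations
Julia | NULL      


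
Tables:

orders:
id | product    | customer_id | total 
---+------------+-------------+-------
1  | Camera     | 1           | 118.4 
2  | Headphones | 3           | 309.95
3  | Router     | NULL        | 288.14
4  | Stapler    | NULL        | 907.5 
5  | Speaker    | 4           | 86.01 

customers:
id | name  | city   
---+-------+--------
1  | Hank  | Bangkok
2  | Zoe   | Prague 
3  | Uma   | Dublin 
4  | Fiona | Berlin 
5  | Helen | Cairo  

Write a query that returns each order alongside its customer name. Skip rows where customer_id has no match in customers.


INNER JOIN keeps only orders rows whose customer_id matches an id in customers. Walk through each order:
  - order 1 (Camera): customer_id=1 -> matches Hank
  - order 2 (Headphones): customer_id=3 -> matches Uma
  - order 3 (Router): customer_id=NULL, no match -> dropped
  - order 4 (Stapler): customer_id=NULL, no match -> dropped
  - order 5 (Speaker): customer_id=4 -> matches Fiona
So 2 of 5 rows are dropped.

SQL:
SELECT a.product, b.name AS customer
FROM orders a
INNER JOIN customers b ON a.customer_id = b.id

Result:
product    | customer
-----------+---------
Camera     | Hank    
Headphones | Uma     
Speaker    | Fiona   


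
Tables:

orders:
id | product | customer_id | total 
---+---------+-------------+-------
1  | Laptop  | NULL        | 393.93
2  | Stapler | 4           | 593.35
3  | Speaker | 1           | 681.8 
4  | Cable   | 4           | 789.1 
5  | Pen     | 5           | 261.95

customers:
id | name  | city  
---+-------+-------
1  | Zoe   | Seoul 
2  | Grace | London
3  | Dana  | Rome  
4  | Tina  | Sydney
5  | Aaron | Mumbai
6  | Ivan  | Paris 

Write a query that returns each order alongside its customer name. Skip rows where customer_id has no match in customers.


INNER JOIN keeps only orders rows whose customer_id matches an id in customers. Walk through each order:
  - order 1 (Laptop): customer_id=NULL, no match -> dropped
  - order 2 (Stapler): customer_id=4 -> matches Tina
  - order 3 (Speaker): customer_id=1 -> matches Zoe
  - order 4 (Cable): customer_id=4 -> matches Tina
  - order 5 (Pen): customer_id=5 -> matches Aaron
So 1 of 5 rows is dropped.

SQL:
SELECT a.product, b.name AS customer
FROM orders a
INNER JOIN customers b ON a.customer_id = b.id

Result:
product | customer
--------+---------
Stapler | Tina    
Speaker | Zoe     
Cable   | Tina    
Pen     | Aaron   


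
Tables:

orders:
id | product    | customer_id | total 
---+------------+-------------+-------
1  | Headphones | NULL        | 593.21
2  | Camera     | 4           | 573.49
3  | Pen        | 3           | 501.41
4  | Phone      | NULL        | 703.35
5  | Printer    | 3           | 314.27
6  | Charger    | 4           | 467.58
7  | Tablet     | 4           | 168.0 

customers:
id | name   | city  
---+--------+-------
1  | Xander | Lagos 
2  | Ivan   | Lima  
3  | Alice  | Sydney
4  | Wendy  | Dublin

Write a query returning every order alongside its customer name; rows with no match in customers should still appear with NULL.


LEFT JOIN keeps every row from orders (the left table); where customer_id has no match in customers, the customer columns become NULL. Walk through each order:
  - order 1 (Headphones): customer_id=NULL, no match -> kept with NULL
  - order 2 (Camera): customer_id=4 -> matches Wendy
  - order 3 (Pen): customer_id=3 -> matches Alice
  - order 4 (Phone): customer_id=NULL, no match -> kept with NULL
  - order 5 (Printer): customer_id=3 -> matches Alice
  - order 6 (Charger): customer_id=4 -> matches Wendy
  - order 7 (Tablet): customer_id=4 -> matches Wendy
All 7 rows appear; 2 have NULL customer.

SQL:
SELECT a.product, b.name AS customer
FROM orders a
LEFT JOIN customers b ON a.customer_id = b.id

Result:
product    | customer
-----------+---------
Headphones | NULL    
Camera     | Wendy   
Pen        | Alice   
Phone      | NULL    
Printer    | Alice   
Charger    | Wendy   
Tablet     | Wendy   


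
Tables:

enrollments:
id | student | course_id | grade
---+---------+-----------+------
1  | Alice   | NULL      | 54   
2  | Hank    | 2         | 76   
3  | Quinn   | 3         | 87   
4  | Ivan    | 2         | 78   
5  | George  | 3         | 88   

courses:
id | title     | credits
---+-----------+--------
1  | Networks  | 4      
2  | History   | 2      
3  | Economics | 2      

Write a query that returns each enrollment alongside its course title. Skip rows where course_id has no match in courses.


INNER JOIN keeps only enrollments rows whose course_id matches an id in courses. Walk through each enrollment:
  - enrollment 1 (Alice): course_id=NULL, no match -> dropped
  - enrollment 2 (Hank): course_id=2 -> matches History
  - enrollment 3 (Quinn): course_id=3 -> matches Economics
  - enrollment 4 (Ivan): course_id=2 -> matches History
  - enrollment 5 (George): course_id=3 -> matches Economics
So 1 of 5 rows is dropped.

SQL:
SELECT a.student, b.title AS course
FROM enrollments a
INNER JOIN courses b ON a.course_id = b.id

Result:
student | course   
--------+----------
Hank    | History  
Quinn   | Economics
Ivan    | History  
George  | Economics


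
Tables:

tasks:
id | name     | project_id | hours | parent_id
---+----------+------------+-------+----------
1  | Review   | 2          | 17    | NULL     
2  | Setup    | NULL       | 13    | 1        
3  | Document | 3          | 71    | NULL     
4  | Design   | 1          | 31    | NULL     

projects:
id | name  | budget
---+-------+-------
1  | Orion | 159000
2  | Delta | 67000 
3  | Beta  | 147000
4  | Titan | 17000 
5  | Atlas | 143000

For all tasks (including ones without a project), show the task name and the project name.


LEFT JOIN keeps every row from tasks (the left table); where project_id has no match in projects, the project columns become NULL. Walk through each task:
  - task 1 (Review): project_id=2 -> matches Delta
  - task 2 (Setup): project_id=NULL, no match -> kept with NULL
  - task 3 (Document): project_id=3 -> matches Beta
  - task 4 (Design): project_id=1 -> matches Orion
All 4 rows appear; 1 has NULL project.

SQL:
SELECT a.name, b.name AS project
FROM tasks a
LEFT JOIN projects b ON a.project_id = b.id

Result:
name     | project
---------+--------
Review   | Delta  
Setup    | NULL   
Document | Beta   
Design   | Orion  


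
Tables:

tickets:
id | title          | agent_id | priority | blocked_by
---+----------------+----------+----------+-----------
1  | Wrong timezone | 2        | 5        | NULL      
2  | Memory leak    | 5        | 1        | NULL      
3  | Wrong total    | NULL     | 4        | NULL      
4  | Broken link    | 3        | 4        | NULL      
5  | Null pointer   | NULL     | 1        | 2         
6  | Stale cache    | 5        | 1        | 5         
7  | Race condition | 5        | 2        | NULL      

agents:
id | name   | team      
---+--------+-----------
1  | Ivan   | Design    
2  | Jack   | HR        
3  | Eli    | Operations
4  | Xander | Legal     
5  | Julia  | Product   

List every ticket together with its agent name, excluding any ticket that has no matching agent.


INNER JOIN keeps only tickets rows whose agent_id matches an id in agents. Walk through each ticket:
  - ticket 1 (Wrong timezone): agent_id=2 -> matches Jack
  - ticket 2 (Memory leak): agent_id=5 -> matches Julia
  - ticket 3 (Wrong total): agent_id=NULL, no match -> dropped
  - ticket 4 (Broken link): agent_id=3 -> matches Eli
  - ticket 5 (Null pointer): agent_id=NULL, no match -> dropped
  - ticket 6 (Stale cache): agent_id=5 -> matches Julia
  - ticket 7 (Race condition): agent_id=5 -> matches Julia
So 2 of 7 rows are dropped.

SQL:
SELECT a.title, b.name AS agent
FROM tickets a
INNER JOIN agents b ON a.agent_id = b.id

Result:
title          | agent
---------------+------
Wrong timezone | Jack 
Memory leak    | Julia
Broken link    | Eli  
Stale cache    | Julia
Race condition | Julia


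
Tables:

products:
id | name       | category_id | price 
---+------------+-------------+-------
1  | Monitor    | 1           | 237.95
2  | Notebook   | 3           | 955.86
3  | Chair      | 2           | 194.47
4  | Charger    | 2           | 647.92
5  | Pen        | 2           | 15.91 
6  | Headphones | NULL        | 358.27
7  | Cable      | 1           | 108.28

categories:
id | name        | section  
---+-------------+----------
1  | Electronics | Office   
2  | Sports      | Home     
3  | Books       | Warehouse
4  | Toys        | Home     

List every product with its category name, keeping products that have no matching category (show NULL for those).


LEFT JOIN keeps every row from products (the left table); where category_id has no match in categories, the category columns become NULL. Walk through each product:
  - product 1 (Monitor): category_id=1 -> matches Electronics
  - product 2 (Notebook): category_id=3 -> matches Books
  - product 3 (Chair): category_id=2 -> matches Sports
  - product 4 (Charger): category_id=2 -> matches Sports
  - product 5 (Pen): category_id=2 -> matches Sports
  - product 6 (Headphones): category_id=NULL, no match -> kept with NULL
  - product 7 (Cable): category_id=1 -> matches Electronics
All 7 rows appear; 1 has NULL category.

SQL:
SELECT a.name, b.name AS category
FROM products a
LEFT JOIN categories b ON a.category_id = b.id

Result:
name       | category   
-----------+------------
Monitor    | Electronics
Notebook   | Books      
Chair      | Sports     
Charger    | Sports     
Pen        | Sports     
Headphones | NULL       
Cable      | Electronics


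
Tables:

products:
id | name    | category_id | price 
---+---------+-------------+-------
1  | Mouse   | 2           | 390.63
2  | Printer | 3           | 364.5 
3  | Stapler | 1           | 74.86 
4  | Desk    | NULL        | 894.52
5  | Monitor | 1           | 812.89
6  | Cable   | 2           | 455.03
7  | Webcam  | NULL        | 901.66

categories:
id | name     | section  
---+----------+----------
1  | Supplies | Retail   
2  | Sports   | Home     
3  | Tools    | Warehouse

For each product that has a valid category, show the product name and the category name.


INNER JOIN keeps only products rows whose category_id matches an id in categories. Walk through each product:
  - product 1 (Mouse): category_id=2 -> matches Sports
  - product 2 (Printer): category_id=3 -> matches Tools
  - product 3 (Stapler): category_id=1 -> matches Supplies
  - product 4 (Desk): category_id=NULL, no match -> dropped
  - product 5 (Monitor): category_id=1 -> matches Supplies
  - product 6 (Cable): category_id=2 -> matches Sports
  - product 7 (Webcam): category_id=NULL, no match -> dropped
So 2 of 7 rows are dropped.

SQL:
SELECT a.name, b.name AS category
FROM products a
INNER JOIN categories b ON a.category_id = b.id

Result:
name    | category
--------+---------
Mouse   | Sports  
Printer | Tools   
Stapler | Supplies
Monitor | Supplies
Cable   | Sports  


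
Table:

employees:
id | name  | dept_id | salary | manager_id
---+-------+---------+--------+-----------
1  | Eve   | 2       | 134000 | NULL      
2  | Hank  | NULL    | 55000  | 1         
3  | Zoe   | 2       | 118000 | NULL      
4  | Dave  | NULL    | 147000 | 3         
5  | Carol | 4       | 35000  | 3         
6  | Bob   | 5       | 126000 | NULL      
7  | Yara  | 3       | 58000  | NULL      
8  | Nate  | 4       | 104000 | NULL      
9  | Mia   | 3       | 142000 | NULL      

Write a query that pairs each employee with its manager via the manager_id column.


This is a self-join: employees is joined to a second copy of itself, matching each row's manager_id to another row's id. Use LEFT JOIN so rows with manager_id=NULL are kept.
  - employee 1 (Eve): manager_id=NULL -> NULL
  - employee 2 (Hank): manager_id=1 -> Eve
  - employee 3 (Zoe): manager_id=NULL -> NULL
  - employee 4 (Dave): manager_id=3 -> Zoe
  - employee 5 (Carol): manager_id=3 -> Zoe
  - employee 6 (Bob): manager_id=NULL -> NULL
  - employee 7 (Yara): manager_id=NULL -> NULL
  - employee 8 (Nate): manager_id=NULL -> NULL
  - employee 9 (Mia): manager_id=NULL -> NULL

SQL:
SELECT a.name AS item, b.name AS manager
FROM employees a
LEFT JOIN employees b ON a.manager_id = b.id

Result:
item  | manager
------+--------
Eve   | NULL   
Hank  | Eve    
Zoe   | NULL   
Dave  | Zoe    
Carol | Zoe    
Bob   | NULL   
Yara  | NULL   
Nate  | NULL   
Mia   | NULL   


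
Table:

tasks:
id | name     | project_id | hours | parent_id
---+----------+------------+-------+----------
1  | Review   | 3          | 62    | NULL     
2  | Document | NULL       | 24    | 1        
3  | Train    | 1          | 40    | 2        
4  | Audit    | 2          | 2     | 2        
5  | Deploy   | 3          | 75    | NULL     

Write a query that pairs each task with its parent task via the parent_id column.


This is a self-join: tasks is joined to a second copy of itself, matching each row's parent_id to another row's id. Use LEFT JOIN so rows with parent_id=NULL are kept.
  - task 1 (Review): parent_id=NULL -> NULL
  - task 2 (Document): parent_id=1 -> Review
  - task 3 (Train): parent_id=2 -> Document
  - task 4 (Audit): parent_id=2 -> Document
  - task 5 (Deploy): parent_id=NULL -> NULL

SQL:
SELECT a.name AS item, b.name AS parent
FROM tasks a
LEFT JOIN tasks b ON a.parent_id = b.id

Result:
item     | parent  
---------+---------
Review   | NULL    
Document | Review  
Train    | Document
Audit    | Document
Deploy   | NULL    


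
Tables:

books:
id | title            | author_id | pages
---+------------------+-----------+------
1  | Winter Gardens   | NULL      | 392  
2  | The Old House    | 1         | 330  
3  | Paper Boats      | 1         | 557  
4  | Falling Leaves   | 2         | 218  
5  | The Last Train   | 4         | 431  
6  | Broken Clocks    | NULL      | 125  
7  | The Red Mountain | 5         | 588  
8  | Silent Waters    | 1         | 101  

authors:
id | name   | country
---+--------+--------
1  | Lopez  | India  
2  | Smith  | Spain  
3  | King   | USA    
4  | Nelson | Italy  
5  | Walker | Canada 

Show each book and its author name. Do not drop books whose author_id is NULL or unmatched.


LEFT JOIN keeps every row from books (the left table); where author_id has no match in authors, the author columns become NULL. Walk through each book:
  - book 1 (Winter Gardens): author_id=NULL, no match -> kept with NULL
  - book 2 (The Old House): author_id=1 -> matches Lopez
  - book 3 (Paper Boats): author_id=1 -> matches Lopez
  - book 4 (Falling Leaves): author_id=2 -> matches Smith
  - book 5 (The Last Train): author_id=4 -> matches Nelson
  - book 6 (Broken Clocks): author_id=NULL, no match -> kept with NULL
  - book 7 (The Red Mountain): author_id=5 -> matches Walker
  - book 8 (Silent Waters): author_id=1 -> matches Lopez
All 8 rows appear; 2 have NULL author.

SQL:
SELECT a.title, b.name AS author
FROM books a
LEFT JOIN authors b ON a.author_id = b.id

Result:
title            | author
-----------------+-------
Winter Gardens   | NULL  
The Old House    | Lopez 
Paper Boats      | Lopez 
Falling Leaves   | Smith 
The Last Train   | Nelson
Broken Clocks    | NULL  
The Red Mountain | Walker
Silent Waters    | Lopez 


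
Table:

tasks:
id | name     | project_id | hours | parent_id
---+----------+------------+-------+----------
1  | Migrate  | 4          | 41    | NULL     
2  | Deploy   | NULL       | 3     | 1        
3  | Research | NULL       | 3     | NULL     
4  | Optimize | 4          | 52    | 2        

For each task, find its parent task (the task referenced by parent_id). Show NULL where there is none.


This is a self-join: tasks is joined to a second copy of itself, matching each row's parent_id to another row's id. Use LEFT JOIN so rows with parent_id=NULL are kept.
  - task 1 (Migrate): parent_id=NULL -> NULL
  - task 2 (Deploy): parent_id=1 -> Migrate
  - task 3 (Research): parent_id=NULL -> NULL
  - task 4 (Optimize): parent_id=2 -> Deploy

SQL:
SELECT a.name AS item, b.name AS parent
FROM tasks a
LEFT JOIN tasks b ON a.parent_id = b.id

Result:
item     | parent 
---------+--------
Migrate  | NULL   
Deploy   | Migrate
Research | NULL   
Optimize | Deploy 


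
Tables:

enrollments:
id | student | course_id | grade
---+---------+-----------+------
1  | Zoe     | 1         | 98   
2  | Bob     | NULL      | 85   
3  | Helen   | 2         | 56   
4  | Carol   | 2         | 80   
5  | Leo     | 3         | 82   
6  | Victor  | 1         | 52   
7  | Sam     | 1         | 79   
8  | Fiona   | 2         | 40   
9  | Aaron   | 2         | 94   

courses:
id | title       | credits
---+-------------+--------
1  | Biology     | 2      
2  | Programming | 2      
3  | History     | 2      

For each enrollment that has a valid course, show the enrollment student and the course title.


INNER JOIN keeps only enrollments rows whose course_id matches an id in courses. Walk through each enrollment:
  - enrollment 1 (Zoe): course_id=1 -> matches Biology
  - enrollment 2 (Bob): course_id=NULL, no match -> dropped
  - enrollment 3 (Helen): course_id=2 -> matches Programming
  - enrollment 4 (Carol): course_id=2 -> matches Programming
  - enrollment 5 (Leo): course_id=3 -> matches History
  - enrollment 6 (Victor): course_id=1 -> matches Biology
  - enrollment 7 (Sam): course_id=1 -> matches Biology
  - enrollment 8 (Fiona): course_id=2 -> matches Programming
  - enrollment 9 (Aaron): course_id=2 -> matches Programming
So 1 of 9 rows is dropped.

SQL:
SELECT a.student, b.title AS course
FROM enrollments a
INNER JOIN courses b ON a.course_id = b.id

Result:
student | course     
--------+------------
Zoe     | Biology    
Helen   | Programming
Carol   | Programming
Leo     | History    
Victor  | Biology    
Sam     | Biology    
Fiona   | Programming
Aaron   | Programming


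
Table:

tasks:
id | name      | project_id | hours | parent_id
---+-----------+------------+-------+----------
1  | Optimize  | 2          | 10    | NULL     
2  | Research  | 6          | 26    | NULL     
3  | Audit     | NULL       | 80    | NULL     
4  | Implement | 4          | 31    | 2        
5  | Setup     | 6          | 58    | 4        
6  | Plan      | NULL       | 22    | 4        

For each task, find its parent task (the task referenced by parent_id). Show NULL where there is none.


This is a self-join: tasks is joined to a second copy of itself, matching each row's parent_id to another row's id. Use LEFT JOIN so rows with parent_id=NULL are kept.
  - task 1 (Optimize): parent_id=NULL -> NULL
  - task 2 (Research): parent_id=NULL -> NULL
  - task 3 (Audit): parent_id=NULL -> NULL
  - task 4 (Implement): parent_id=2 -> Research
  - task 5 (Setup): parent_id=4 -> Implement
  - task 6 (Plan): parent_id=4 -> Implement

SQL:
SELECT a.name AS item, b.name AS parent
FROM tasks a
LEFT JOIN tasks b ON a.parent_id = b.id

Result:
item      | parent   
----------+----------
Optimize  | NULL     
Research  | NULL     
Audit     | NULL     
Implement | Research 
Setup     | Implement
Plan      | Implement
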